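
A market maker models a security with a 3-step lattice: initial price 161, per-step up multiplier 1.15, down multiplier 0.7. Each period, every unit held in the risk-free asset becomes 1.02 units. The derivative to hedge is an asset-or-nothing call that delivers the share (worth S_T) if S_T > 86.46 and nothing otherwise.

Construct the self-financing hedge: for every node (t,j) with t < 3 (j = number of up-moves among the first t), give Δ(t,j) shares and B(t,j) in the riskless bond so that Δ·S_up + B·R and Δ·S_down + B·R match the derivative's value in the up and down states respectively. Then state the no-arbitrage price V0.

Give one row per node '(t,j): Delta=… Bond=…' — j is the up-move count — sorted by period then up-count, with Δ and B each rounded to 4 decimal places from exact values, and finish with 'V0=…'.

The replicating-portfolio and risk-neutral prices coincide; use p* = (1.02−0.7)/(1.15−0.7) = 0.7111 for the latter.
At expiry t=3: V(3,0)=0.0000, V(3,1)=90.7235, V(3,2)=149.0457, V(3,3)=244.8609
(2,0): S=78.8900. Δ = (V_up−V_dn)/(S_up−S_dn) = (90.7235−0.0000)/(90.7235−55.2230) = 2.5556. V = [p*·90.7235 + (1−p*)·0.0000]/1.02 = 63.2495. B = V − Δ·S = -138.3583.
(2,1): S=129.6050. Δ = (V_up−V_dn)/(S_up−S_dn) = (149.0457−90.7235)/(149.0457−90.7235) = 1.0000. V = [p*·149.0457 + (1−p*)·90.7235]/1.02 = 129.6050. B = V − Δ·S = 0.0000.
(2,2): S=212.9225. Δ = (V_up−V_dn)/(S_up−S_dn) = (244.8609−149.0457)/(244.8609−149.0457) = 1.0000. V = [p*·244.8609 + (1−p*)·149.0457]/1.02 = 212.9225. B = V − Δ·S = 0.0000.
(1,0): S=112.7000. Δ = (V_up−V_dn)/(S_up−S_dn) = (129.6050−63.2495)/(129.6050−78.8900) = 1.3084. V = [p*·129.6050 + (1−p*)·63.2495]/1.02 = 108.2702. B = V − Δ·S = -39.1864.
(1,1): S=185.1500. Δ = (V_up−V_dn)/(S_up−S_dn) = (212.9225−129.6050)/(212.9225−129.6050) = 1.0000. V = [p*·212.9225 + (1−p*)·129.6050]/1.02 = 185.1500. B = V − Δ·S = 0.0000.
(0,0): S=161.0000. Δ = (V_up−V_dn)/(S_up−S_dn) = (185.1500−108.2702)/(185.1500−112.7000) = 1.0611. V = [p*·185.1500 + (1−p*)·108.2702]/1.02 = 159.7454. B = V − Δ·S = -11.0986.
Root portfolio cost Δ·161+B reproduces V0=159.7454.

(0,0): Delta=1.0611 Bond=-11.0986
(1,0): Delta=1.3084 Bond=-39.1864
(1,1): Delta=1.0000 Bond=0.0000
(2,0): Delta=2.5556 Bond=-138.3583
(2,1): Delta=1.0000 Bond=0.0000
(2,2): Delta=1.0000 Bond=0.0000
V0=159.7454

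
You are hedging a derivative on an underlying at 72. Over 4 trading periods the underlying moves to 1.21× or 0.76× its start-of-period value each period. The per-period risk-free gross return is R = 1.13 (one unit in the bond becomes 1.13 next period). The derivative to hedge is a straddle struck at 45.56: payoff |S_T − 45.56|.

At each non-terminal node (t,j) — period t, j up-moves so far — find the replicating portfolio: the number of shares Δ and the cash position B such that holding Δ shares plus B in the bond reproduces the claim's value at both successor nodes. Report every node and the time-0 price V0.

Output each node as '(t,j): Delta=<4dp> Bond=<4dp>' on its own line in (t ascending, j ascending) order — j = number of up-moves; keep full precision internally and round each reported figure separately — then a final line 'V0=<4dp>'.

Risk-neutral probability p* = (R−d)/(u−d) = (1.13−0.76)/(1.21−0.76) = 0.8222.
Payoff layer (t=4): V(4,0)=21.5392, V(4,1)=7.3164, V(4,2)=15.3278, V(4,3)=51.3798, V(4,4)=108.7784
Node (3,0) S=31.6063: V=(p*·7.3164+(1−p*)·21.5392)/1.13=8.7123; Δ=(7.3164−21.5392)/(38.2436−24.0208)=-1.0000; B=V−Δ·S=40.3186
Node (3,1) S=50.3205: V=(p*·15.3278+(1−p*)·7.3164)/1.13=12.3040; Δ=(15.3278−7.3164)/(60.8878−38.2436)=0.3538; B=V−Δ·S=-5.4991
Node (3,2) S=80.1156: V=(p*·51.3798+(1−p*)·15.3278)/1.13=39.7970; Δ=(51.3798−15.3278)/(96.9398−60.8878)=1.0000; B=V−Δ·S=-40.3186
Node (3,3) S=127.5524: V=(p*·108.7784+(1−p*)·51.3798)/1.13=87.2338; Δ=(108.7784−51.3798)/(154.3384−96.9398)=1.0000; B=V−Δ·S=-40.3186
Node (2,0) S=41.5872: V=(p*·12.3040+(1−p*)·8.7123)/1.13=10.3235; Δ=(12.3040−8.7123)/(50.3205−31.6063)=0.1919; B=V−Δ·S=2.3418
Node (2,1) S=66.2112: V=(p*·39.7970+(1−p*)·12.3040)/1.13=30.8932; Δ=(39.7970−12.3040)/(80.1156−50.3205)=0.9227; B=V−Δ·S=-30.2022
Node (2,2) S=105.4152: V=(p*·87.2338+(1−p*)·39.7970)/1.13=69.7350; Δ=(87.2338−39.7970)/(127.5524−80.1156)=1.0000; B=V−Δ·S=-35.6802
Node (1,0) S=54.7200: V=(p*·30.8932+(1−p*)·10.3235)/1.13=24.1030; Δ=(30.8932−10.3235)/(66.2112−41.5872)=0.8354; B=V−Δ·S=-21.6076
Node (1,1) S=87.1200: V=(p*·69.7350+(1−p*)·30.8932)/1.13=55.6016; Δ=(69.7350−30.8932)/(105.4152−66.2112)=0.9908; B=V−Δ·S=-30.7135
Node (0,0) S=72.0000: V=(p*·55.6016+(1−p*)·24.1030)/1.13=44.2494; Δ=(55.6016−24.1030)/(87.1200−54.7200)=0.9722; B=V−Δ·S=-25.7475
Root portfolio cost Δ·72+B reproduces V0=44.2494.

(0,0): Delta=0.9722 Bond=-25.7475
(1,0): Delta=0.8354 Bond=-21.6076
(1,1): Delta=0.9908 Bond=-30.7135
(2,0): Delta=0.1919 Bond=2.3418
(2,1): Delta=0.9227 Bond=-30.2022
(2,2): Delta=1.0000 Bond=-35.6802
(3,0): Delta=-1.0000 Bond=40.3186
(3,1): Delta=0.3538 Bond=-5.4991
(3,2): Delta=1.0000 Bond=-40.3186
(3,3): Delta=1.0000 Bond=-40.3186
V0=44.2494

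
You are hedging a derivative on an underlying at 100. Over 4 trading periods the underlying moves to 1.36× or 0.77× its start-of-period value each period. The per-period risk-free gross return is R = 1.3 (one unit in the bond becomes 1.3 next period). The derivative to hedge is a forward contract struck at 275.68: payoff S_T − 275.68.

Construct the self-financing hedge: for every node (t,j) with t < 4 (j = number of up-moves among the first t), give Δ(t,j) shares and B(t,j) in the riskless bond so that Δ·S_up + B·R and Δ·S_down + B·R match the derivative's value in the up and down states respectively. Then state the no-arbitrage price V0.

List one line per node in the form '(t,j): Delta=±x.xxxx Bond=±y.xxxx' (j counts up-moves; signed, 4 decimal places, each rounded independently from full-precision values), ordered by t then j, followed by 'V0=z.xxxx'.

No-arbitrage ⇒ martingale measure with p* = (R−d)/(u−d) = 0.8983.
Terminal payoffs: V(4,0)=-240.5270, V(4,1)=-213.5915, V(4,2)=-166.0172, V(4,3)=-81.9899, V(4,4)=66.4220
  t=3,j=0: stock 45.6533 → up 62.0885 (V=-213.5915), down 35.1530 (V=-240.5270). Price -166.4082; hedge Δ=1.0000, bond B=-212.0615.
  t=3,j=1: stock 80.6344 → up 109.6628 (V=-166.0172), down 62.0885 (V=-213.5915). Price -131.4271; hedge Δ=1.0000, bond B=-212.0615.
  t=3,j=2: stock 142.4192 → up 193.6901 (V=-81.9899), down 109.6628 (V=-166.0172). Price -69.6423; hedge Δ=1.0000, bond B=-212.0615.
  t=3,j=3: stock 251.5456 → up 342.1020 (V=66.4220), down 193.6901 (V=-81.9899). Price 39.4841; hedge Δ=1.0000, bond B=-212.0615.
  t=2,j=0: stock 59.2900 → up 80.6344 (V=-131.4271), down 45.6533 (V=-166.4082). Price -103.8343; hedge Δ=1.0000, bond B=-163.1243.
  t=2,j=1: stock 104.7200 → up 142.4192 (V=-69.6423), down 80.6344 (V=-131.4271). Price -58.4043; hedge Δ=1.0000, bond B=-163.1243.
  t=2,j=2: stock 184.9600 → up 251.5456 (V=39.4841), down 142.4192 (V=-69.6423). Price 21.8357; hedge Δ=1.0000, bond B=-163.1243.
  t=1,j=0: stock 77.0000 → up 104.7200 (V=-58.4043), down 59.2900 (V=-103.8343). Price -48.4802; hedge Δ=1.0000, bond B=-125.4802.
  t=1,j=1: stock 136.0000 → up 184.9600 (V=21.8357), down 104.7200 (V=-58.4043). Price 10.5198; hedge Δ=1.0000, bond B=-125.4802.
  t=0,j=0: stock 100.0000 → up 136.0000 (V=10.5198), down 77.0000 (V=-48.4802). Price 3.4768; hedge Δ=1.0000, bond B=-96.5232.
Check: Δ(0,0)·S0 + B(0,0) = 3.4768 = V0.

(0,0): Delta=1.0000 Bond=-96.5232
(1,0): Delta=1.0000 Bond=-125.4802
(1,1): Delta=1.0000 Bond=-125.4802
(2,0): Delta=1.0000 Bond=-163.1243
(2,1): Delta=1.0000 Bond=-163.1243
(2,2): Delta=1.0000 Bond=-163.1243
(3,0): Delta=1.0000 Bond=-212.0615
(3,1): Delta=1.0000 Bond=-212.0615
(3,2): Delta=1.0000 Bond=-212.0615
(3,3): Delta=1.0000 Bond=-212.0615
V0=3.4768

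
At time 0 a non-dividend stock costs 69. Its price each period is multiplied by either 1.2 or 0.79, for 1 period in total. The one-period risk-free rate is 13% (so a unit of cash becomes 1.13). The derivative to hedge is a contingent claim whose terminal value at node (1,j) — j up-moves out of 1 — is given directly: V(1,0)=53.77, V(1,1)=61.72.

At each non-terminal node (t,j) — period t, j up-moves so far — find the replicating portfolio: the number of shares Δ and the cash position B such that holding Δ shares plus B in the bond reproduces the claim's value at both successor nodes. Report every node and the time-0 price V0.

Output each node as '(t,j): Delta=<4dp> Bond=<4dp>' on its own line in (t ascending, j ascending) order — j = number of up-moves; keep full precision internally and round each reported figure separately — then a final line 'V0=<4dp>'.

(0,0): Delta=0.2810 Bond=34.0281
V0=53.4183

The replicating-portfolio and risk-neutral prices coincide; use p* = (1.13−0.79)/(1.2−0.79) = 0.8293 for the latter.
Payoff layer (t=1): V(1,0)=53.7700, V(1,1)=61.7200
(0,0): S=69.0000. Δ = (V_up−V_dn)/(S_up−S_dn) = (61.7200−53.7700)/(82.8000−54.5100) = 0.2810. V = [p*·61.7200 + (1−p*)·53.7700]/1.13 = 53.4183. B = V − Δ·S = 34.0281.
Each (Δ,B) replicates both successor values, so the strategy is self-financing and V0 is arbitrage-free.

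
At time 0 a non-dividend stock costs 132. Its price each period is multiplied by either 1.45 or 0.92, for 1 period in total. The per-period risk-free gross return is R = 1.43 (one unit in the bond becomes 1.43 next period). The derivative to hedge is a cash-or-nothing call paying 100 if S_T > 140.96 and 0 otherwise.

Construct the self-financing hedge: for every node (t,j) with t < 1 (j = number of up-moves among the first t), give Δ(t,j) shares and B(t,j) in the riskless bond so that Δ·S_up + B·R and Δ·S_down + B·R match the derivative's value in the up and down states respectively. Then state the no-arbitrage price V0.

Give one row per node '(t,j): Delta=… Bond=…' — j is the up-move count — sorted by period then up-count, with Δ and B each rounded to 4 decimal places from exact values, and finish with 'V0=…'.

(0,0): Delta=1.4294 Bond=-121.3880
V0=67.2912

No-arbitrage ⇒ martingale measure with p* = (R−d)/(u−d) = 0.9623.
Payoff layer (t=1): V(1,0)=0.0000, V(1,1)=100.0000
Node (0,0) S=132.0000: V=(p*·100.0000+(1−p*)·0.0000)/1.43=67.2912; Δ=(100.0000−0.0000)/(191.4000−121.4400)=1.4294; B=V−Δ·S=-121.3880
Each (Δ,B) replicates both successor values, so the strategy is self-financing and V0 is arbitrage-free.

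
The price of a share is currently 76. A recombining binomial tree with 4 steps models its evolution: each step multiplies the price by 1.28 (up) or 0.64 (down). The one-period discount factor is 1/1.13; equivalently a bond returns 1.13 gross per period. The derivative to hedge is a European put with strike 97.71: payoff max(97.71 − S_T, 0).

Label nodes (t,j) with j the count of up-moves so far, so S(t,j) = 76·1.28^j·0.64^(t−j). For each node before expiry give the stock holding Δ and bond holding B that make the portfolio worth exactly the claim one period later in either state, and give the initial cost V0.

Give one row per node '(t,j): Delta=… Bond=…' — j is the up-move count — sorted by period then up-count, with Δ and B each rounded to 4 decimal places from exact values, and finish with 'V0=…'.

Since d<R<u, set p* = (R−d)/(u−d) = 0.7656; price each node as the discounted p*-expectation of its children.
Terminal values V(4,·): V(4,0)=84.9593, V(4,1)=72.2086, V(4,2)=46.7073, V(4,3)=0.0000, V(4,4)=0.0000
Node (3,0) S=19.9229: V=(p*·72.2086+(1−p*)·84.9593)/1.13=66.5461; Δ=(72.2086−84.9593)/(25.5014−12.7507)=-1.0000; B=V−Δ·S=86.4690
Node (3,1) S=39.8459: V=(p*·46.7073+(1−p*)·72.2086)/1.13=46.6231; Δ=(46.7073−72.2086)/(51.0027−25.5014)=-1.0000; B=V−Δ·S=86.4690
Node (3,2) S=79.6918: V=(p*·0.0000+(1−p*)·46.7073)/1.13=9.6876; Δ=(0.0000−46.7073)/(102.0055−51.0027)=-0.9158; B=V−Δ·S=82.6677
Node (3,3) S=159.3836: V=(p*·0.0000+(1−p*)·0.0000)/1.13=0.0000; Δ=(0.0000−0.0000)/(204.0109−102.0055)=0.0000; B=V−Δ·S=0.0000
Node (2,0) S=31.1296: V=(p*·46.6231+(1−p*)·66.5461)/1.13=45.3917; Δ=(46.6231−66.5461)/(39.8459−19.9229)=-1.0000; B=V−Δ·S=76.5213
Node (2,1) S=62.2592: V=(p*·9.6876+(1−p*)·46.6231)/1.13=16.2340; Δ=(9.6876−46.6231)/(79.6918−39.8459)=-0.9270; B=V−Δ·S=73.9457
Node (2,2) S=124.5184: V=(p*·0.0000+(1−p*)·9.6876)/1.13=2.0093; Δ=(0.0000−9.6876)/(159.3836−79.6918)=-0.1216; B=V−Δ·S=17.1462
Node (1,0) S=48.6400: V=(p*·16.2340+(1−p*)·45.3917)/1.13=20.4140; Δ=(16.2340−45.3917)/(62.2592−31.1296)=-0.9367; B=V−Δ·S=65.9729
Node (1,1) S=97.2800: V=(p*·2.0093+(1−p*)·16.2340)/1.13=4.7285; Δ=(2.0093−16.2340)/(124.5184−62.2592)=-0.2285; B=V−Δ·S=26.9545
Node (0,0) S=76.0000: V=(p*·4.7285+(1−p*)·20.4140)/1.13=7.4379; Δ=(4.7285−20.4140)/(97.2800−48.6400)=-0.3225; B=V−Δ·S=31.9464
Self-financing check: at every node Δ·S+B equals the discounted successor values.

(0,0): Delta=-0.3225 Bond=31.9464
(1,0): Delta=-0.9367 Bond=65.9729
(1,1): Delta=-0.2285 Bond=26.9545
(2,0): Delta=-1.0000 Bond=76.5213
(2,1): Delta=-0.9270 Bond=73.9457
(2,2): Delta=-0.1216 Bond=17.1462
(3,0): Delta=-1.0000 Bond=86.4690
(3,1): Delta=-1.0000 Bond=86.4690
(3,2): Delta=-0.9158 Bond=82.6677
(3,3): Delta=0.0000 Bond=0.0000
V0=7.4379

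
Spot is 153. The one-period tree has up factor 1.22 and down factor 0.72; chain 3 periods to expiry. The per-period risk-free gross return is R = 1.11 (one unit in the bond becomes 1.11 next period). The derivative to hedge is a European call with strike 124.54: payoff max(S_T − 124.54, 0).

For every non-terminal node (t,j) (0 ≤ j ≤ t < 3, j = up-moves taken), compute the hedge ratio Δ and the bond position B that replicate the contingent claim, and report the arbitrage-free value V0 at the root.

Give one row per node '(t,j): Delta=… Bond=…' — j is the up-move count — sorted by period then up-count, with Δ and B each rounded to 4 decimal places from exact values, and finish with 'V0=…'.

(0,0): Delta=0.8785 Bond=-69.6481
(1,0): Delta=0.5029 Bond=-35.9378
(1,1): Delta=0.9410 Bond=-88.9783
(2,0): Delta=0.0000 Bond=0.0000
(2,1): Delta=0.5867 Bond=-51.1422
(2,2): Delta=1.0000 Bond=-112.1982
V0=64.7626

Risk-neutral probability p* = (R−d)/(u−d) = (1.11−0.72)/(1.22−0.72) = 0.7800.
Payoff layer (t=3): V(3,0)=0.0000, V(3,1)=0.0000, V(3,2)=39.4221, V(3,3)=153.2847
(2,0): S=79.3152. Δ = (V_up−V_dn)/(S_up−S_dn) = (0.0000−0.0000)/(96.7645−57.1069) = 0.0000. V = [p*·0.0000 + (1−p*)·0.0000]/1.11 = 0.0000. B = V − Δ·S = 0.0000.
(2,1): S=134.3952. Δ = (V_up−V_dn)/(S_up−S_dn) = (39.4221−0.0000)/(163.9621−96.7645) = 0.5867. V = [p*·39.4221 + (1−p*)·0.0000]/1.11 = 27.7020. B = V − Δ·S = -51.1422.
(2,2): S=227.7252. Δ = (V_up−V_dn)/(S_up−S_dn) = (153.2847−39.4221)/(277.8247−163.9621) = 1.0000. V = [p*·153.2847 + (1−p*)·39.4221]/1.11 = 115.5270. B = V − Δ·S = -112.1982.
(1,0): S=110.1600. Δ = (V_up−V_dn)/(S_up−S_dn) = (27.7020−0.0000)/(134.3952−79.3152) = 0.5029. V = [p*·27.7020 + (1−p*)·0.0000]/1.11 = 19.4663. B = V − Δ·S = -35.9378.
(1,1): S=186.6600. Δ = (V_up−V_dn)/(S_up−S_dn) = (115.5270−27.7020)/(227.7252−134.3952) = 0.9410. V = [p*·115.5270 + (1−p*)·27.7020]/1.11 = 86.6716. B = V − Δ·S = -88.9783.
(0,0): S=153.0000. Δ = (V_up−V_dn)/(S_up−S_dn) = (86.6716−19.4663)/(186.6600−110.1600) = 0.8785. V = [p*·86.6716 + (1−p*)·19.4663]/1.11 = 64.7626. B = V − Δ·S = -69.6481.
Self-financing check: at every node Δ·S+B equals the discounted successor values.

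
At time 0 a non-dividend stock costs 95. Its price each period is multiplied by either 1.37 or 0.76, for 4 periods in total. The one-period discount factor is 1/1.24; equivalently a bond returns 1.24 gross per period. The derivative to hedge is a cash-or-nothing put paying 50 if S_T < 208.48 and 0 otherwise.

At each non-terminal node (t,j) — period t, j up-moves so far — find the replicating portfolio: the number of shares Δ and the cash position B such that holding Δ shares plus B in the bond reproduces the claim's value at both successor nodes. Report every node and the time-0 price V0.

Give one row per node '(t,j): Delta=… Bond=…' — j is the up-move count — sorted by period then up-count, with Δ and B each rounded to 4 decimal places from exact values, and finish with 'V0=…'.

Risk-neutral probability p* = (R−d)/(u−d) = (1.24−0.76)/(1.37−0.76) = 0.7869.
Terminal values V(4,·): V(4,0)=50.0000, V(4,1)=50.0000, V(4,2)=50.0000, V(4,3)=50.0000, V(4,4)=0.0000
  t=3,j=0: stock 41.7027 → up 57.1327 (V=50.0000), down 31.6941 (V=50.0000). Price 40.3226; hedge Δ=0.0000, bond B=40.3226.
  t=3,j=1: stock 75.1746 → up 102.9893 (V=50.0000), down 57.1327 (V=50.0000). Price 40.3226; hedge Δ=0.0000, bond B=40.3226.
  t=3,j=2: stock 135.5122 → up 185.6517 (V=50.0000), down 102.9893 (V=50.0000). Price 40.3226; hedge Δ=0.0000, bond B=40.3226.
  t=3,j=3: stock 244.2785 → up 334.6616 (V=0.0000), down 185.6517 (V=50.0000). Price 8.5933; hedge Δ=-0.3355, bond B=90.5605.
  t=2,j=0: stock 54.8720 → up 75.1746 (V=40.3226), down 41.7027 (V=40.3226). Price 32.5182; hedge Δ=0.0000, bond B=32.5182.
  t=2,j=1: stock 98.9140 → up 135.5122 (V=40.3226), down 75.1746 (V=40.3226). Price 32.5182; hedge Δ=0.0000, bond B=32.5182.
  t=2,j=2: stock 178.3055 → up 244.2785 (V=8.5933), down 135.5122 (V=40.3226). Price 12.3833; hedge Δ=-0.2917, bond B=64.3985.
  t=1,j=0: stock 72.2000 → up 98.9140 (V=32.5182), down 54.8720 (V=32.5182). Price 26.2244; hedge Δ=0.0000, bond B=26.2244.
  t=1,j=1: stock 130.1500 → up 178.3055 (V=12.3833), down 98.9140 (V=32.5182). Price 13.4471; hedge Δ=-0.2536, bond B=46.4551.
  t=0,j=0: stock 95.0000 → up 130.1500 (V=13.4471), down 72.2000 (V=26.2244). Price 13.0404; hedge Δ=-0.2205, bond B=33.9868.
Self-financing check: at every node Δ·S+B equals the discounted successor values.

(0,0): Delta=-0.2205 Bond=33.9868
(1,0): Delta=0.0000 Bond=26.2244
(1,1): Delta=-0.2536 Bond=46.4551
(2,0): Delta=0.0000 Bond=32.5182
(2,1): Delta=0.0000 Bond=32.5182
(2,2): Delta=-0.2917 Bond=64.3985
(3,0): Delta=0.0000 Bond=40.3226
(3,1): Delta=0.0000 Bond=40.3226
(3,2): Delta=0.0000 Bond=40.3226
(3,3): Delta=-0.3355 Bond=90.5605
V0=13.0404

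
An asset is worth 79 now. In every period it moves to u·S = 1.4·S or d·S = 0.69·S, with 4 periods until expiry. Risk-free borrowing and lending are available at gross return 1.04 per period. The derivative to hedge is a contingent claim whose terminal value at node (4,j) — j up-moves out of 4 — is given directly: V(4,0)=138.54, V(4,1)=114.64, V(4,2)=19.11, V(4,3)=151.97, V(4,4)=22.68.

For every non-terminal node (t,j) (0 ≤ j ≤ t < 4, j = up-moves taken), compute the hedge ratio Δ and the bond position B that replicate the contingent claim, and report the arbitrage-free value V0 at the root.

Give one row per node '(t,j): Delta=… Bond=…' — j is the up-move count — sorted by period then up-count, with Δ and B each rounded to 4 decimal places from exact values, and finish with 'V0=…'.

(0,0): Delta=-0.0921 Bond=79.1249
(1,0): Delta=-0.5163 Bond=105.4129
(1,1): Delta=0.1229 Bond=58.5062
(2,0): Delta=-2.1320 Bond=170.3966
(2,1): Delta=0.3027 Bond=47.1261
(2,2): Delta=0.0318 Bond=74.9589
(3,0): Delta=-1.2971 Bond=155.5450
(3,1): Delta=-2.5552 Bond=199.4991
(3,2): Delta=1.7515 Bond=-105.7764
(3,3): Delta=-0.8400 Bond=266.9404
V0=71.8457

Since d<R<u, set p* = (R−d)/(u−d) = 0.4930; price each node as the discounted p*-expectation of its children.
Payoff layer (t=4): V(4,0)=138.5400, V(4,1)=114.6400, V(4,2)=19.1100, V(4,3)=151.9700, V(4,4)=22.6800
  t=3,j=0: stock 25.9522 → up 36.3331 (V=114.6400), down 17.9070 (V=138.5400). Price 121.8830; hedge Δ=-1.2971, bond B=155.5450.
  t=3,j=1: stock 52.6567 → up 73.7193 (V=19.1100), down 36.3331 (V=114.6400). Price 64.9498; hedge Δ=-2.5552, bond B=199.4991.
  t=3,j=2: stock 106.8396 → up 149.5754 (V=151.9700), down 73.7193 (V=19.1100). Price 81.3504; hedge Δ=1.7515, bond B=-105.7764.
  t=3,j=3: stock 216.7760 → up 303.4864 (V=22.6800), down 149.5754 (V=151.9700). Price 84.8418; hedge Δ=-0.8400, bond B=266.9404.
  t=2,j=0: stock 37.6119 → up 52.6567 (V=64.9498), down 25.9522 (V=121.8830). Price 90.2090; hedge Δ=-2.1320, bond B=170.3966.
  t=2,j=1: stock 76.3140 → up 106.8396 (V=81.3504), down 52.6567 (V=64.9498). Price 70.2255; hedge Δ=0.3027, bond B=47.1261.
  t=2,j=2: stock 154.8400 → up 216.7760 (V=84.8418), down 106.8396 (V=81.3504). Price 79.8764; hedge Δ=0.0318, bond B=74.9589.
  t=1,j=0: stock 54.5100 → up 76.3140 (V=70.2255), down 37.6119 (V=90.2090). Price 77.2673; hedge Δ=-0.5163, bond B=105.4129.
  t=1,j=1: stock 110.6000 → up 154.8400 (V=79.8764), down 76.3140 (V=70.2255). Price 72.0991; hedge Δ=0.1229, bond B=58.5062.
  t=0,j=0: stock 79.0000 → up 110.6000 (V=72.0991), down 54.5100 (V=77.2673). Price 71.8457; hedge Δ=-0.0921, bond B=79.1249.
Root portfolio cost Δ·79+B reproduces V0=71.8457.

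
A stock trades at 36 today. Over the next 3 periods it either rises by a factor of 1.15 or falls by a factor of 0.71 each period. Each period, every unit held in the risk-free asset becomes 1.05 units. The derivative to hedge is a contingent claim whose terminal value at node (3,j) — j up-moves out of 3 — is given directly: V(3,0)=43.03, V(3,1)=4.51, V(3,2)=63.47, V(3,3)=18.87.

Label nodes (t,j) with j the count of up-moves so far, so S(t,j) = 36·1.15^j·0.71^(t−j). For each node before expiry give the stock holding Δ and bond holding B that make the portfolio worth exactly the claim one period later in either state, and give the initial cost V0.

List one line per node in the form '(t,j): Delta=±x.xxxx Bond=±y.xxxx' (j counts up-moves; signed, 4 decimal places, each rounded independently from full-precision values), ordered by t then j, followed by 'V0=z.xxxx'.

The replicating-portfolio and risk-neutral prices coincide; use p* = (1.05−0.71)/(1.15−0.71) = 0.7727 for the latter.
Payoff layer (t=3): V(3,0)=43.0300, V(3,1)=4.5100, V(3,2)=63.4700, V(3,3)=18.8700
  t=2,j=0: stock 18.1476 → up 20.8697 (V=4.5100), down 12.8848 (V=43.0300). Price 12.6329; hedge Δ=-4.8241, bond B=100.1784.
  t=2,j=1: stock 29.3940 → up 33.8031 (V=63.4700), down 20.8697 (V=4.5100). Price 47.6857; hedge Δ=4.5588, bond B=-86.3143.
  t=2,j=2: stock 47.6100 → up 54.7515 (V=18.8700), down 33.8031 (V=63.4700). Price 27.6251; hedge Δ=-2.1290, bond B=128.9887.
  t=1,j=0: stock 25.5600 → up 29.3940 (V=47.6857), down 18.1476 (V=12.6329). Price 37.8278; hedge Δ=3.1168, bond B=-41.8377.
  t=1,j=1: stock 41.4000 → up 47.6100 (V=27.6251), down 29.3940 (V=47.6857). Price 30.6517; hedge Δ=-1.1013, bond B=76.2440.
  t=0,j=0: stock 36.0000 → up 41.4000 (V=30.6517), down 25.5600 (V=37.8278). Price 30.7454; hedge Δ=-0.4530, bond B=47.0545.
Each (Δ,B) replicates both successor values, so the strategy is self-financing and V0 is arbitrage-free.

(0,0): Delta=-0.4530 Bond=47.0545
(1,0): Delta=3.1168 Bond=-41.8377
(1,1): Delta=-1.1013 Bond=76.2440
(2,0): Delta=-4.8241 Bond=100.1784
(2,1): Delta=4.5588 Bond=-86.3143
(2,2): Delta=-2.1290 Bond=128.9887
V0=30.7454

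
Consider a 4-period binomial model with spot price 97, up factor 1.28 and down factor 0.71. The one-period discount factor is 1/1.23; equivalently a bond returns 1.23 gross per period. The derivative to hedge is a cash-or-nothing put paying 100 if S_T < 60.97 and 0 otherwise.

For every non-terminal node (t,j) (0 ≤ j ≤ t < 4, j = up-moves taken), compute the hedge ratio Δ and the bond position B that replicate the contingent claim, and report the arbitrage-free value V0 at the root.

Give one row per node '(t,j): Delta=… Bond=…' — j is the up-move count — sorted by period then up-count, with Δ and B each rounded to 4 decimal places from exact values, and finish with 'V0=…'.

(0,0): Delta=-0.0205 Bond=2.0956
(1,0): Delta=-0.2695 Bond=19.7276
(1,1): Delta=-0.0072 Bond=0.9286
(2,0): Delta=-2.6611 Bond=141.2089
(2,1): Delta=-0.1419 Bond=13.0203
(2,2): Delta=0.0000 Bond=0.0000
(3,0): Delta=0.0000 Bond=81.3008
(3,1): Delta=-2.8030 Bond=182.5702
(3,2): Delta=0.0000 Bond=0.0000
(3,3): Delta=0.0000 Bond=0.0000
V0=0.1102

Since d<R<u, set p* = (R−d)/(u−d) = 0.9123; price each node as the discounted p*-expectation of its children.
Terminal values V(4,·): V(4,0)=100.0000, V(4,1)=100.0000, V(4,2)=0.0000, V(4,3)=0.0000, V(4,4)=0.0000
  t=3,j=0: stock 34.7174 → up 44.4382 (V=100.0000), down 24.6493 (V=100.0000). Price 81.3008; hedge Δ=0.0000, bond B=81.3008.
  t=3,j=1: stock 62.5891 → up 80.1140 (V=0.0000), down 44.4382 (V=100.0000). Price 7.1317; hedge Δ=-2.8030, bond B=182.5702.
  t=3,j=2: stock 112.8366 → up 144.4309 (V=0.0000), down 80.1140 (V=0.0000). Price 0.0000; hedge Δ=0.0000, bond B=0.0000.
  t=3,j=3: stock 203.4237 → up 260.3824 (V=0.0000), down 144.4309 (V=0.0000). Price 0.0000; hedge Δ=0.0000, bond B=0.0000.
  t=2,j=0: stock 48.8977 → up 62.5891 (V=7.1317), down 34.7174 (V=81.3008). Price 11.0876; hedge Δ=-2.6611, bond B=141.2089.
  t=2,j=1: stock 88.1536 → up 112.8366 (V=0.0000), down 62.5891 (V=7.1317). Price 0.5086; hedge Δ=-0.1419, bond B=13.0203.
  t=2,j=2: stock 158.9248 → up 203.4237 (V=0.0000), down 112.8366 (V=0.0000). Price 0.0000; hedge Δ=0.0000, bond B=0.0000.
  t=1,j=0: stock 68.8700 → up 88.1536 (V=0.5086), down 48.8977 (V=11.0876). Price 1.1680; hedge Δ=-0.2695, bond B=19.7276.
  t=1,j=1: stock 124.1600 → up 158.9248 (V=0.0000), down 88.1536 (V=0.5086). Price 0.0363; hedge Δ=-0.0072, bond B=0.9286.
  t=0,j=0: stock 97.0000 → up 124.1600 (V=0.0363), down 68.8700 (V=1.1680). Price 0.1102; hedge Δ=-0.0205, bond B=2.0956.
Each (Δ,B) replicates both successor values, so the strategy is self-financing and V0 is arbitrage-free.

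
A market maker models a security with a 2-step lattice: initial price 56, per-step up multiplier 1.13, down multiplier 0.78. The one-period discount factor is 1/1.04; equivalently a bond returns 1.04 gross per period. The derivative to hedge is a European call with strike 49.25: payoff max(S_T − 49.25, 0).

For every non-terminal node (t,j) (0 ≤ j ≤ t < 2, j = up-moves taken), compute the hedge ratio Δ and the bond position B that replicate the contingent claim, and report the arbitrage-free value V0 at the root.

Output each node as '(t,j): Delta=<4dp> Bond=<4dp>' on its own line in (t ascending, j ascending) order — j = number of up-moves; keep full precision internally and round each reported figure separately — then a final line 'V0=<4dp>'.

The replicating-portfolio and risk-neutral prices coincide; use p* = (1.04−0.78)/(1.13−0.78) = 0.7429 for the latter.
Terminal payoffs: V(2,0)=0.0000, V(2,1)=0.1084, V(2,2)=22.2564
(1,0): S=43.6800. Δ = (V_up−V_dn)/(S_up−S_dn) = (0.1084−0.0000)/(49.3584−34.0704) = 0.0071. V = [p*·0.1084 + (1−p*)·0.0000]/1.04 = 0.0774. B = V − Δ·S = -0.2323.
(1,1): S=63.2800. Δ = (V_up−V_dn)/(S_up−S_dn) = (22.2564−0.1084)/(71.5064−49.3584) = 1.0000. V = [p*·22.2564 + (1−p*)·0.1084]/1.04 = 15.9242. B = V − Δ·S = -47.3558.
(0,0): S=56.0000. Δ = (V_up−V_dn)/(S_up−S_dn) = (15.9242−0.0774)/(63.2800−43.6800) = 0.8085. V = [p*·15.9242 + (1−p*)·0.0774]/1.04 = 11.3936. B = V − Δ·S = -33.8830.
Check: Δ(0,0)·S0 + B(0,0) = 11.3936 = V0.

(0,0): Delta=0.8085 Bond=-33.8830
(1,0): Delta=0.0071 Bond=-0.2323
(1,1): Delta=1.0000 Bond=-47.3558
V0=11.3936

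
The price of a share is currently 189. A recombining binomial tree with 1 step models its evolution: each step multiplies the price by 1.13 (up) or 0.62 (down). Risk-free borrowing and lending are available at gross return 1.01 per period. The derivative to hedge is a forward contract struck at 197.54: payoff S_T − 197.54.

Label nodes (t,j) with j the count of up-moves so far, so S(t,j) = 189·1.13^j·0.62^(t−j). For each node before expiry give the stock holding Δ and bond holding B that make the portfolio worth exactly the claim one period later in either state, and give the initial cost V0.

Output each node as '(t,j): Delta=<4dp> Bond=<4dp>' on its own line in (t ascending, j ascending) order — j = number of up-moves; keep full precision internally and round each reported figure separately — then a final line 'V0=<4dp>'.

(0,0): Delta=1.0000 Bond=-195.5842
V0=-6.5842

The replicating-portfolio and risk-neutral prices coincide; use p* = (1.01−0.62)/(1.13−0.62) = 0.7647 for the latter.
Terminal values V(1,·): V(1,0)=-80.3600, V(1,1)=16.0300
  t=0,j=0: stock 189.0000 → up 213.5700 (V=16.0300), down 117.1800 (V=-80.3600). Price -6.5842; hedge Δ=1.0000, bond B=-195.5842.
Self-financing check: at every node Δ·S+B equals the discounted successor values.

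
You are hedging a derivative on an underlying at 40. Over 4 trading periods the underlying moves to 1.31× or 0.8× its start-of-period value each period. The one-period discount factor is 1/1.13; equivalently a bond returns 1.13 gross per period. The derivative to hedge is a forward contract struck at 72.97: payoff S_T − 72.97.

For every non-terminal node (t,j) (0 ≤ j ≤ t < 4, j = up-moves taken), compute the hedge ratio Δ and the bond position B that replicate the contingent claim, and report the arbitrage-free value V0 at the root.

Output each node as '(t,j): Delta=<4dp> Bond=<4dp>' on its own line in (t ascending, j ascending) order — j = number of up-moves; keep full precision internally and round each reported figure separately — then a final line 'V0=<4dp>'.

(0,0): Delta=1.0000 Bond=-44.7539
(1,0): Delta=1.0000 Bond=-50.5719
(1,1): Delta=1.0000 Bond=-50.5719
(2,0): Delta=1.0000 Bond=-57.1462
(2,1): Delta=1.0000 Bond=-57.1462
(2,2): Delta=1.0000 Bond=-57.1462
(3,0): Delta=1.0000 Bond=-64.5752
(3,1): Delta=1.0000 Bond=-64.5752
(3,2): Delta=1.0000 Bond=-64.5752
(3,3): Delta=1.0000 Bond=-64.5752
V0=-4.7539

Risk-neutral probability p* = (R−d)/(u−d) = (1.13−0.8)/(1.31−0.8) = 0.6471.
Terminal values V(4,·): V(4,0)=-56.5860, V(4,1)=-46.1412, V(4,2)=-29.0378, V(4,3)=-1.0311, V(4,4)=44.8300
(3,0): S=20.4800. Δ = (V_up−V_dn)/(S_up−S_dn) = (-46.1412−-56.5860)/(26.8288−16.3840) = 1.0000. V = [p*·-46.1412 + (1−p*)·-56.5860]/1.13 = -44.0952. B = V − Δ·S = -64.5752.
(3,1): S=33.5360. Δ = (V_up−V_dn)/(S_up−S_dn) = (-29.0378−-46.1412)/(43.9322−26.8288) = 1.0000. V = [p*·-29.0378 + (1−p*)·-46.1412]/1.13 = -31.0392. B = V − Δ·S = -64.5752.
(3,2): S=54.9152. Δ = (V_up−V_dn)/(S_up−S_dn) = (-1.0311−-29.0378)/(71.9389−43.9322) = 1.0000. V = [p*·-1.0311 + (1−p*)·-29.0378]/1.13 = -9.6600. B = V − Δ·S = -64.5752.
(3,3): S=89.9236. Δ = (V_up−V_dn)/(S_up−S_dn) = (44.8300−-1.0311)/(117.8000−71.9389) = 1.0000. V = [p*·44.8300 + (1−p*)·-1.0311]/1.13 = 25.3484. B = V − Δ·S = -64.5752.
(2,0): S=25.6000. Δ = (V_up−V_dn)/(S_up−S_dn) = (-31.0392−-44.0952)/(33.5360−20.4800) = 1.0000. V = [p*·-31.0392 + (1−p*)·-44.0952]/1.13 = -31.5462. B = V − Δ·S = -57.1462.
(2,1): S=41.9200. Δ = (V_up−V_dn)/(S_up−S_dn) = (-9.6600−-31.0392)/(54.9152−33.5360) = 1.0000. V = [p*·-9.6600 + (1−p*)·-31.0392]/1.13 = -15.2262. B = V − Δ·S = -57.1462.
(2,2): S=68.6440. Δ = (V_up−V_dn)/(S_up−S_dn) = (25.3484−-9.6600)/(89.9236−54.9152) = 1.0000. V = [p*·25.3484 + (1−p*)·-9.6600]/1.13 = 11.4978. B = V − Δ·S = -57.1462.
(1,0): S=32.0000. Δ = (V_up−V_dn)/(S_up−S_dn) = (-15.2262−-31.5462)/(41.9200−25.6000) = 1.0000. V = [p*·-15.2262 + (1−p*)·-31.5462]/1.13 = -18.5719. B = V − Δ·S = -50.5719.
(1,1): S=52.4000. Δ = (V_up−V_dn)/(S_up−S_dn) = (11.4978−-15.2262)/(68.6440−41.9200) = 1.0000. V = [p*·11.4978 + (1−p*)·-15.2262]/1.13 = 1.8281. B = V − Δ·S = -50.5719.
(0,0): S=40.0000. Δ = (V_up−V_dn)/(S_up−S_dn) = (1.8281−-18.5719)/(52.4000−32.0000) = 1.0000. V = [p*·1.8281 + (1−p*)·-18.5719]/1.13 = -4.7539. B = V − Δ·S = -44.7539.
Check: Δ(0,0)·S0 + B(0,0) = -4.7539 = V0.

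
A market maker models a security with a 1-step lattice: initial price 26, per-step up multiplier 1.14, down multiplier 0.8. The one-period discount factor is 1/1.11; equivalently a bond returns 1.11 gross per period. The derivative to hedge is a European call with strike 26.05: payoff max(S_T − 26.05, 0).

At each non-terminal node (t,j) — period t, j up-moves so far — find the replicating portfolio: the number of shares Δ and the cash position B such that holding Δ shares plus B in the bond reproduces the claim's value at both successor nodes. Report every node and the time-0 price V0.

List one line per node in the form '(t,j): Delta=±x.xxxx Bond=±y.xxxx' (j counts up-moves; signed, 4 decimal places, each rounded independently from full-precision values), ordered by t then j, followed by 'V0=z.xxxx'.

(0,0): Delta=0.4061 Bond=-7.6100
V0=2.9489

Risk-neutral probability p* = (R−d)/(u−d) = (1.11−0.8)/(1.14−0.8) = 0.9118.
At expiry t=1: V(1,0)=0.0000, V(1,1)=3.5900
  t=0,j=0: stock 26.0000 → up 29.6400 (V=3.5900), down 20.8000 (V=0.0000). Price 2.9489; hedge Δ=0.4061, bond B=-7.6100.
The time-0 hedge costs 2.9489, which is the no-arbitrage price.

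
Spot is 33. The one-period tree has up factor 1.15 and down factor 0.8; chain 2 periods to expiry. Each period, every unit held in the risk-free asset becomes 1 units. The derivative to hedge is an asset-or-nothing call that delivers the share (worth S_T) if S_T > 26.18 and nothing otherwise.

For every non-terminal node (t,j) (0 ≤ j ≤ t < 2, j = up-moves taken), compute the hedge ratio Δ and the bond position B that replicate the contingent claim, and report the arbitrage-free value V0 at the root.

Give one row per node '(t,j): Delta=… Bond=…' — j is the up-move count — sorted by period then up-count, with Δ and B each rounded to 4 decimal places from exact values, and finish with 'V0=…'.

(0,0): Delta=1.7837 Bond=-29.7404
(1,0): Delta=3.2857 Bond=-69.3943
(1,1): Delta=1.0000 Bond=0.0000
V0=29.1208

Risk-neutral probability p* = (R−d)/(u−d) = (1−0.8)/(1.15−0.8) = 0.5714.
Payoff layer (t=2): V(2,0)=0.0000, V(2,1)=30.3600, V(2,2)=43.6425
Node (1,0) S=26.4000: V=(p*·30.3600+(1−p*)·0.0000)/1=17.3486; Δ=(30.3600−0.0000)/(30.3600−21.1200)=3.2857; B=V−Δ·S=-69.3943
Node (1,1) S=37.9500: V=(p*·43.6425+(1−p*)·30.3600)/1=37.9500; Δ=(43.6425−30.3600)/(43.6425−30.3600)=1.0000; B=V−Δ·S=0.0000
Node (0,0) S=33.0000: V=(p*·37.9500+(1−p*)·17.3486)/1=29.1208; Δ=(37.9500−17.3486)/(37.9500−26.4000)=1.7837; B=V−Δ·S=-29.7404
Self-financing check: at every node Δ·S+B equals the discounted successor values.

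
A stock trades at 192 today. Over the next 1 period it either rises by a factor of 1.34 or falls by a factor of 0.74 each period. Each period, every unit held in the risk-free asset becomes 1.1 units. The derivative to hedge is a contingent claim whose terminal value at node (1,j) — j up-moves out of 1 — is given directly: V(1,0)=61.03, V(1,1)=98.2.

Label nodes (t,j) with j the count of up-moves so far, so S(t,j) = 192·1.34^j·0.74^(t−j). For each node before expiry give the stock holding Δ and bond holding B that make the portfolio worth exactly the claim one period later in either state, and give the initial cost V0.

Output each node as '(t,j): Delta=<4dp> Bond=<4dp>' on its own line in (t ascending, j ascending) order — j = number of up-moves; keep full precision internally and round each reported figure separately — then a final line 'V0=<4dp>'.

(0,0): Delta=0.3227 Bond=13.8064
V0=75.7564

Under the risk-neutral measure, an up-move has probability p* = (R−d)/(u−d) = 0.6000 and values discount at R = 1.1.
Terminal values V(1,·): V(1,0)=61.0300, V(1,1)=98.2000
Node (0,0) S=192.0000: V=(p*·98.2000+(1−p*)·61.0300)/1.1=75.7564; Δ=(98.2000−61.0300)/(257.2800−142.0800)=0.3227; B=V−Δ·S=13.8064
Check: Δ(0,0)·S0 + B(0,0) = 75.7564 = V0.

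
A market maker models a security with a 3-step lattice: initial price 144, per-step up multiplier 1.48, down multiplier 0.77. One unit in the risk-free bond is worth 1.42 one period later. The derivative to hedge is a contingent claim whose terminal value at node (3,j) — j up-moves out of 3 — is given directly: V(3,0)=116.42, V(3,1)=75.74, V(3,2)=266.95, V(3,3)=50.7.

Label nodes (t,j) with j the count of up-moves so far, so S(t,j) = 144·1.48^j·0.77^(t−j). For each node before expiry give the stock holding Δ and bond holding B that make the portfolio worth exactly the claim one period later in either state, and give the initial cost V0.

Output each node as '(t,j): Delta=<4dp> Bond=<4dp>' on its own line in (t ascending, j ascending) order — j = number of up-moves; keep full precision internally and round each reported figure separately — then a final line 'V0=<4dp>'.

Since d<R<u, set p* = (R−d)/(u−d) = 0.9155; price each node as the discounted p*-expectation of its children.
Terminal values V(3,·): V(3,0)=116.4200, V(3,1)=75.7400, V(3,2)=266.9500, V(3,3)=50.7000
Node (2,0) S=85.3776: V=(p*·75.7400+(1−p*)·116.4200)/1.42=55.7590; Δ=(75.7400−116.4200)/(126.3588−65.7408)=-0.6711; B=V−Δ·S=113.0548
Node (2,1) S=164.1024: V=(p*·266.9500+(1−p*)·75.7400)/1.42=176.6137; Δ=(266.9500−75.7400)/(242.8716−126.3588)=1.6411; B=V−Δ·S=-92.6962
Node (2,2) S=315.4176: V=(p*·50.7000+(1−p*)·266.9500)/1.42=48.5737; Δ=(50.7000−266.9500)/(466.8180−242.8716)=-0.9656; B=V−Δ·S=353.1512
Node (1,0) S=110.8800: V=(p*·176.6137+(1−p*)·55.7590)/1.42=117.1835; Δ=(176.6137−55.7590)/(164.1024−85.3776)=1.5352; B=V−Δ·S=-53.0344
Node (1,1) S=213.1200: V=(p*·48.5737+(1−p*)·176.6137)/1.42=41.8267; Δ=(48.5737−176.6137)/(315.4176−164.1024)=-0.8462; B=V−Δ·S=222.1647
Node (0,0) S=144.0000: V=(p*·41.8267+(1−p*)·117.1835)/1.42=33.9401; Δ=(41.8267−117.1835)/(213.1200−110.8800)=-0.7371; B=V−Δ·S=140.0764
Each (Δ,B) replicates both successor values, so the strategy is self-financing and V0 is arbitrage-free.

(0,0): Delta=-0.7371 Bond=140.0764
(1,0): Delta=1.5352 Bond=-53.0344
(1,1): Delta=-0.8462 Bond=222.1647
(2,0): Delta=-0.6711 Bond=113.0548
(2,1): Delta=1.6411 Bond=-92.6962
(2,2): Delta=-0.9656 Bond=353.1512
V0=33.9401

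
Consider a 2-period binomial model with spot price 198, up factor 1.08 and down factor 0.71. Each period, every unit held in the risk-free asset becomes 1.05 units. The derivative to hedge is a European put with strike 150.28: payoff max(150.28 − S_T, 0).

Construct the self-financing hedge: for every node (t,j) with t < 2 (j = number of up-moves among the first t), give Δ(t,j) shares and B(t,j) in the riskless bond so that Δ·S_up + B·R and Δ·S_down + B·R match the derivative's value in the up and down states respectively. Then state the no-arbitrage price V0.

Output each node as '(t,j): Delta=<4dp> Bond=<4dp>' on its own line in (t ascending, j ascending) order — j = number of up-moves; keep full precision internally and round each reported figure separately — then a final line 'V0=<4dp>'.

(0,0): Delta=-0.0532 Bond=10.8338
(1,0): Delta=-0.9703 Bond=140.2977
(1,1): Delta=0.0000 Bond=0.0000
V0=0.3009

Since d<R<u, set p* = (R−d)/(u−d) = 0.9189; price each node as the discounted p*-expectation of its children.
Terminal values V(2,·): V(2,0)=50.4682, V(2,1)=0.0000, V(2,2)=0.0000
(1,0): S=140.5800. Δ = (V_up−V_dn)/(S_up−S_dn) = (0.0000−50.4682)/(151.8264−99.8118) = -0.9703. V = [p*·0.0000 + (1−p*)·50.4682]/1.05 = 3.8972. B = V − Δ·S = 140.2977.
(1,1): S=213.8400. Δ = (V_up−V_dn)/(S_up−S_dn) = (0.0000−0.0000)/(230.9472−151.8264) = 0.0000. V = [p*·0.0000 + (1−p*)·0.0000]/1.05 = 0.0000. B = V − Δ·S = 0.0000.
(0,0): S=198.0000. Δ = (V_up−V_dn)/(S_up−S_dn) = (0.0000−3.8972)/(213.8400−140.5800) = -0.0532. V = [p*·0.0000 + (1−p*)·3.8972]/1.05 = 0.3009. B = V − Δ·S = 10.8338.
Self-financing check: at every node Δ·S+B equals the discounted successor values.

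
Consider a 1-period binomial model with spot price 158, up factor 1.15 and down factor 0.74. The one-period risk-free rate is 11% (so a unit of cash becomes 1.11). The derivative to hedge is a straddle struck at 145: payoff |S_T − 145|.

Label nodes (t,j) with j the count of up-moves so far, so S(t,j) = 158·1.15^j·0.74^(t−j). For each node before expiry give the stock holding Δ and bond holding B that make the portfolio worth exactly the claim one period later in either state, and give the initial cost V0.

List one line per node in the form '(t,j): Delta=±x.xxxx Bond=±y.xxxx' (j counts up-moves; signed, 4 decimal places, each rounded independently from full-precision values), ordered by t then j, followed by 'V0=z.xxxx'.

(0,0): Delta=0.1331 Bond=11.2810
V0=32.3054

Risk-neutral probability p* = (R−d)/(u−d) = (1.11−0.74)/(1.15−0.74) = 0.9024.
Terminal values V(1,·): V(1,0)=28.0800, V(1,1)=36.7000
  t=0,j=0: stock 158.0000 → up 181.7000 (V=36.7000), down 116.9200 (V=28.0800). Price 32.3054; hedge Δ=0.1331, bond B=11.2810.
Check: Δ(0,0)·S0 + B(0,0) = 32.3054 = V0.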